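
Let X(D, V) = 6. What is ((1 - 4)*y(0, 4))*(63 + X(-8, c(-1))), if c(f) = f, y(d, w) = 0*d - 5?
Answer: 1035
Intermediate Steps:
y(d, w) = -5 (y(d, w) = 0 - 5 = -5)
((1 - 4)*y(0, 4))*(63 + X(-8, c(-1))) = ((1 - 4)*(-5))*(63 + 6) = -3*(-5)*69 = 15*69 = 1035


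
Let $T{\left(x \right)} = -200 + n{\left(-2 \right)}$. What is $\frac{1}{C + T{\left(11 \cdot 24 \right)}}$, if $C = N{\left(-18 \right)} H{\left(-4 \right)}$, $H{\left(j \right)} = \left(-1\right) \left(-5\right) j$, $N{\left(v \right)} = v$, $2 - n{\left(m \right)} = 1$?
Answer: $\frac{1}{161} \approx 0.0062112$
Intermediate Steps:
$n{\left(m \right)} = 1$ ($n{\left(m \right)} = 2 - 1 = 1$)
$H{\left(j \right)} = 5 j$
$T{\left(x \right)} = -199$ ($T{\left(x \right)} = -200 + 1 = -199$)
$C = 360$ ($C = - 18 \cdot 5 \left(-4\right) = \left(-18\right) \left(-20\right) = 360$)
$\frac{1}{C + T{\left(11 \cdot 24 \right)}} = \frac{1}{360 - 199} = \frac{1}{161}$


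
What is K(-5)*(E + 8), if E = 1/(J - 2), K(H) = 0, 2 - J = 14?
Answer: 0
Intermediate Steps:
J = -12 (J = 2 - 1*14 = 2 - 14 = -12)
E = -1/14 (E = 1/(-12 - 2) = 1/(-14) = -1/14 ≈ -0.071429)
K(-5)*(E + 8) = 0*(-1/14 + 8) = 0*(111/14) = 0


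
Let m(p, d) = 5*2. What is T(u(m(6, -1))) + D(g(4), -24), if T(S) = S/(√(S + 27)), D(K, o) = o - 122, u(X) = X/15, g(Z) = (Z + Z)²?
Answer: -146 + 2*√249/249 ≈ -145.87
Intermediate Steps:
m(p, d) = 10
g(Z) = 4*Z² (g(Z) = (2*Z)² = 4*Z²)
u(X) = X/15 (u(X) = X*(1/15) = X/15)
D(K, o) = -122 + o
T(S) = S/√(27 + S) (T(S) = S/(√(27 + S)) = S/√(27 + S))
T(u(m(6, -1))) + D(g(4), -24) = ((1/15)*10)/√(27 + (1/15)*10) + (-122 - 24) = 2/(3*√(27 + ⅔)) - 146 = 2/(3*√(83/3)) - 146 = 2*(√249/83)/3 - 146 = 2*√249/249 - 146 = -146 + 2*√249/249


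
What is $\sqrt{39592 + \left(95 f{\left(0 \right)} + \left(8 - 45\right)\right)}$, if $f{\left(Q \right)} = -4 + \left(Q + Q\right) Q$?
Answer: $5 \sqrt{1567} \approx 197.93$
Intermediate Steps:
$f{\left(Q \right)} = -4 + 2 Q^{2}$ ($f{\left(Q \right)} = -4 + 2 Q Q = -4 + 2 Q^{2}$)
$\sqrt{39592 + \left(95 f{\left(0 \right)} + \left(8 - 45\right)\right)} = \sqrt{39592 + \left(95 \left(-4 + 2 \cdot 0^{2}\right) + \left(8 - 45\right)\right)} = \sqrt{39592 + \left(95 \left(-4 + 2 \cdot 0\right) + \left(8 - 45\right)\right)} = \sqrt{39592 + \left(95 \left(-4 + 0\right) - 37\right)} = \sqrt{39592 + \left(95 \left(-4\right) - 37\right)} = \sqrt{39592 - 417} = \sqrt{39175} = 5 \sqrt{1567}$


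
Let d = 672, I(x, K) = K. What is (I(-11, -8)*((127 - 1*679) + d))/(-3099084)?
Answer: 80/258257 ≈ 0.00030977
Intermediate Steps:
(I(-11, -8)*((127 - 1*679) + d))/(-3099084) = -8*((127 - 1*679) + 672)/(-3099084) = -8*((127 - 679) + 672)*(-1/3099084) = -8*(-552 + 672)*(-1/3099084) = -8*120*(-1/3099084) = -960*(-1/3099084) = 80/258257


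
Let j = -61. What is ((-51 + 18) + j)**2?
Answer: 8836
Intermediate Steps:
((-51 + 18) + j)**2 = ((-51 + 18) - 61)**2 = (-33 - 61)**2 = (-94)**2 = 8836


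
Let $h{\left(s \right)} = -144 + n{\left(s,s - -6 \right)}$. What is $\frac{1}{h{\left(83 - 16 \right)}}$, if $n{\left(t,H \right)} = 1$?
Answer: $- \frac{1}{143} \approx -0.006993$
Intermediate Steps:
$h{\left(s \right)} = -143$ ($h{\left(s \right)} = -144 + 1 = -143$)
$\frac{1}{h{\left(83 - 16 \right)}} = \frac{1}{-143} = - \frac{1}{143}$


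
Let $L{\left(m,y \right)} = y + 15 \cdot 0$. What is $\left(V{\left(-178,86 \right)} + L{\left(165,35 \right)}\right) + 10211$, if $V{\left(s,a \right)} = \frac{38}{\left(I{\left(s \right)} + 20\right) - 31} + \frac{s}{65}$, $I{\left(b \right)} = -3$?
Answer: $\frac{4659449}{455} \approx 10241.0$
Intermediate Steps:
$L{\left(m,y \right)} = y$ ($L{\left(m,y \right)} = y + 0 = y$)
$V{\left(s,a \right)} = - \frac{19}{7} + \frac{s}{65}$ ($V{\left(s,a \right)} = \frac{38}{\left(-3 + 20\right) - 31} + \frac{s}{65} = \frac{38}{17 - 31} + s \frac{1}{65} = \frac{38}{-14} + \frac{s}{65} = 38 \left(- \frac{1}{14}\right) + \frac{s}{65} = - \frac{19}{7} + \frac{s}{65}$)
$\left(V{\left(-178,86 \right)} + L{\left(165,35 \right)}\right) + 10211 = \left(\left(- \frac{19}{7} + \frac{1}{65} \left(-178\right)\right) + 35\right) + 10211 = \left(\left(- \frac{19}{7} - \frac{178}{65}\right) + 35\right) + 10211 = \left(- \frac{2481}{455} + 35\right) + 10211 = \frac{13444}{455} + 10211 = \frac{4659449}{455}$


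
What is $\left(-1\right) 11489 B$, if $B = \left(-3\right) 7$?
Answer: $241269$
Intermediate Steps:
$B = -21$
$\left(-1\right) 11489 B = \left(-1\right) 11489 \left(-21\right) = \left(-11489\right) \left(-21\right) = 241269$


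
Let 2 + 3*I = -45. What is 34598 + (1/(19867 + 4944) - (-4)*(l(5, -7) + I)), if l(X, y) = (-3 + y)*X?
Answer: 2555681869/74433 ≈ 34335.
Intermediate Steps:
I = -47/3 (I = -⅔ + (⅓)*(-45) = -⅔ - 15 = -47/3 ≈ -15.667)
l(X, y) = X*(-3 + y)
34598 + (1/(19867 + 4944) - (-4)*(l(5, -7) + I)) = 34598 + (1/(19867 + 4944) - (-4)*(5*(-3 - 7) - 47/3)) = 34598 + (1/24811 - (-4)*(5*(-10) - 47/3)) = 34598 + (1/24811 - (-4)*(-50 - 47/3)) = 34598 + (1/24811 - (-4)*(-197)/3) = 34598 + (1/24811 - 1*788/3) = 34598 + (1/24811 - 788/3) = 34598 - 19551065/74433 = 2555681869/74433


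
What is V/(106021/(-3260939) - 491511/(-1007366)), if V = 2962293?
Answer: 9731011278117853482/1495985438143 ≈ 6.5048e+6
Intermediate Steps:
V/(106021/(-3260939) - 491511/(-1007366)) = 2962293/(106021/(-3260939) - 491511/(-1007366)) = 2962293/(106021*(-1/3260939) - 491511*(-1/1007366)) = 2962293/(-106021/3260939 + 491511/1007366) = 2962293/(1495985438143/3284959076674) = 2962293*(3284959076674/1495985438143) = 9731011278117853482/1495985438143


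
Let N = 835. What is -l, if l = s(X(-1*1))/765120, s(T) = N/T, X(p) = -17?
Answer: 167/2601408 ≈ 6.4196e-5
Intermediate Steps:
s(T) = 835/T
l = -167/2601408 (l = (835/(-17))/765120 = (835*(-1/17))*(1/765120) = -835/17*1/765120 = -167/2601408 ≈ -6.4196e-5)
-l = -1*(-167/2601408) = 167/2601408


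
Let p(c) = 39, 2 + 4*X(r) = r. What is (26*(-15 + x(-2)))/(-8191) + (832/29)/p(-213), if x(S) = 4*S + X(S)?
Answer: 578512/712617 ≈ 0.81181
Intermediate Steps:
X(r) = -½ + r/4
x(S) = -½ + 17*S/4 (x(S) = 4*S + (-½ + S/4) = -½ + 17*S/4)
(26*(-15 + x(-2)))/(-8191) + (832/29)/p(-213) = (26*(-15 + (-½ + (17/4)*(-2))))/(-8191) + (832/29)/39 = (26*(-15 + (-½ - 17/2)))*(-1/8191) + ((1/29)*832)*(1/39) = (26*(-15 - 9))*(-1/8191) + (832/29)*(1/39) = (26*(-24))*(-1/8191) + 64/87 = -624*(-1/8191) + 64/87 = 624/8191 + 64/87 = 578512/712617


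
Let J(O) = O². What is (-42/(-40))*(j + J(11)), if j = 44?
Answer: 693/4 ≈ 173.25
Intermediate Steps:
(-42/(-40))*(j + J(11)) = (-42/(-40))*(44 + 11²) = (-42*(-1/40))*(44 + 121) = (21/20)*165 = 693/4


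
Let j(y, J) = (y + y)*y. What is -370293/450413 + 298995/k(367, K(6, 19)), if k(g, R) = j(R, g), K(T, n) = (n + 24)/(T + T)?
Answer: 9695644243563/832813637 ≈ 11642.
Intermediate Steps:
K(T, n) = (24 + n)/(2*T) (K(T, n) = (24 + n)/((2*T)) = (24 + n)*(1/(2*T)) = (24 + n)/(2*T))
j(y, J) = 2*y**2 (j(y, J) = (2*y)*y = 2*y**2)
k(g, R) = 2*R**2
-370293/450413 + 298995/k(367, K(6, 19)) = -370293/450413 + 298995/((2*((1/2)*(24 + 19)/6)**2)) = -370293*1/450413 + 298995/((2*((1/2)*(1/6)*43)**2)) = -370293/450413 + 298995/((2*(43/12)**2)) = -370293/450413 + 298995/((2*(1849/144))) = -370293/450413 + 298995/(1849/72) = -370293/450413 + 298995*(72/1849) = -370293/450413 + 21527640/1849 = 9695644243563/832813637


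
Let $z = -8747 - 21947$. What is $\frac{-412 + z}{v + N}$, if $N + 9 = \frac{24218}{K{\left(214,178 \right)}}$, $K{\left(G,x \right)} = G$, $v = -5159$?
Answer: $\frac{3328342}{540867} \approx 6.1537$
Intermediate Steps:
$z = -30694$ ($z = -8747 - 21947 = -30694$)
$N = \frac{11146}{107}$ ($N = -9 + \frac{24218}{214} = -9 + 24218 \cdot \frac{1}{214} = -9 + \frac{12109}{107} = \frac{11146}{107} \approx 104.17$)
$\frac{-412 + z}{v + N} = \frac{-412 - 30694}{-5159 + \frac{11146}{107}} = - \frac{31106}{- \frac{540867}{107}} = \left(-31106\right) \left(- \frac{107}{540867}\right) = \frac{3328342}{540867}$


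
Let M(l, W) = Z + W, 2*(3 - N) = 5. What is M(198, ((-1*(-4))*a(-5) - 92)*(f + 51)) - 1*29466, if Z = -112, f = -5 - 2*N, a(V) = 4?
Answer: -32998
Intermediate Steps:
N = 1/2 (N = 3 - 1/2*5 = 3 - 5/2 = 1/2 ≈ 0.50000)
f = -6 (f = -5 - 2*1/2 = -5 - 1 = -6)
M(l, W) = -112 + W
M(198, ((-1*(-4))*a(-5) - 92)*(f + 51)) - 1*29466 = (-112 + (-1*(-4)*4 - 92)*(-6 + 51)) - 1*29466 = (-112 + (4*4 - 92)*45) - 29466 = (-112 + (16 - 92)*45) - 29466 = (-112 - 76*45) - 29466 = (-112 - 3420) - 29466 = -3532 - 29466 = -32998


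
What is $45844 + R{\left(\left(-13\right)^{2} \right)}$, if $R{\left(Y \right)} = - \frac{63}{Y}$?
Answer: $\frac{7747573}{169} \approx 45844.0$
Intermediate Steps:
$45844 + R{\left(\left(-13\right)^{2} \right)} = 45844 - \frac{63}{\left(-13\right)^{2}} = 45844 - \frac{63}{169} = \frac{7747573}{169}$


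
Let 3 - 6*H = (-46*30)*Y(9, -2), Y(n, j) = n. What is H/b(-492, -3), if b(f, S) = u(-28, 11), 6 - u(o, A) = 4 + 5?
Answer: -4141/6 ≈ -690.17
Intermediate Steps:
u(o, A) = -3 (u(o, A) = 6 - (4 + 5) = 6 - 1*9 = 6 - 9 = -3)
b(f, S) = -3
H = 4141/2 (H = ½ - (-46*30)*9/6 = ½ - (-230)*9 = ½ - ⅙*(-12420) = ½ + 2070 = 4141/2 ≈ 2070.5)
H/b(-492, -3) = (4141/2)/(-3) = (4141/2)*(-⅓) = -4141/6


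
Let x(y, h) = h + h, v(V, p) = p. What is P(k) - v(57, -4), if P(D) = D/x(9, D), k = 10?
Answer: 9/2 ≈ 4.5000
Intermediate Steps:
x(y, h) = 2*h
P(D) = 1/2 (P(D) = D/((2*D)) = D*(1/(2*D)) = 1/2)
P(k) - v(57, -4) = 1/2 - 1*(-4) = 1/2 + 4 = 9/2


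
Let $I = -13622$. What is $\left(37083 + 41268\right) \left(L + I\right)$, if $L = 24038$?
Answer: $816104016$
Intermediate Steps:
$\left(37083 + 41268\right) \left(L + I\right) = \left(37083 + 41268\right) \left(24038 - 13622\right) = 78351 \cdot 10416 = 816104016$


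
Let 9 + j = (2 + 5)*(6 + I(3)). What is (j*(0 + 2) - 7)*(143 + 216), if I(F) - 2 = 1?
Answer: 36259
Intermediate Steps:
I(F) = 3 (I(F) = 2 + 1 = 3)
j = 54 (j = -9 + (2 + 5)*(6 + 3) = -9 + 7*9 = -9 + 63 = 54)
(j*(0 + 2) - 7)*(143 + 216) = (54*(0 + 2) - 7)*(143 + 216) = (54*2 - 7)*359 = (108 - 7)*359 = 101*359 = 36259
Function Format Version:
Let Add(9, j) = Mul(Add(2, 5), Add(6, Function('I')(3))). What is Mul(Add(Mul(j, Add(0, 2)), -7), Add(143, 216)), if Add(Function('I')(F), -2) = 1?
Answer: 36259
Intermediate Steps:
Function('I')(F) = 3 (Function('I')(F) = Add(2, 1) = 3)
j = 54 (j = Add(-9, Mul(Add(2, 5), Add(6, 3))) = Add(-9, Mul(7, 9)) = Add(-9, 63) = 54)
Mul(Add(Mul(j, Add(0, 2)), -7), Add(143, 216)) = Mul(Add(Mul(54, Add(0, 2)), -7), Add(143, 216)) = Mul(Add(Mul(54, 2), -7), 359) = Mul(Add(108, -7), 359) = Mul(101, 359) = 36259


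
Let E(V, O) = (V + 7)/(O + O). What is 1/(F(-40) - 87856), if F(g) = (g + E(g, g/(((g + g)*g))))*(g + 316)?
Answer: 1/265424 ≈ 3.7676e-6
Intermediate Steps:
E(V, O) = (7 + V)/(2*O) (E(V, O) = (7 + V)/((2*O)) = (7 + V)*(1/(2*O)) = (7 + V)/(2*O))
F(g) = (316 + g)*(g + g*(7 + g)) (F(g) = (g + (7 + g)/(2*((g/(((g + g)*g))))))*(g + 316) = (g + (7 + g)/(2*((g/(((2*g)*g))))))*(316 + g) = (g + (7 + g)/(2*((g/((2*g**2))))))*(316 + g) = (g + (7 + g)/(2*((g*(1/(2*g**2))))))*(316 + g) = (g + (7 + g)/(2*((1/(2*g)))))*(316 + g) = (g + (2*g)*(7 + g)/2)*(316 + g) = (g + g*(7 + g))*(316 + g) = (316 + g)*(g + g*(7 + g)))
1/(F(-40) - 87856) = 1/(-40*(2528 + (-40)**2 + 324*(-40)) - 87856) = 1/(-40*(2528 + 1600 - 12960) - 87856) = 1/(-40*(-8832) - 87856) = 1/(353280 - 87856) = 1/265424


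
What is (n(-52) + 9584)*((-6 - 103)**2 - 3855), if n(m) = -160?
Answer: 75637024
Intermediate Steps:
(n(-52) + 9584)*((-6 - 103)**2 - 3855) = (-160 + 9584)*((-6 - 103)**2 - 3855) = 9424*((-109)**2 - 3855) = 9424*(11881 - 3855) = 9424*8026 = 75637024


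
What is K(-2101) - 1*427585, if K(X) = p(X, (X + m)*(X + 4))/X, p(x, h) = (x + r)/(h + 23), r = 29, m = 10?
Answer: -1969578339655089/4606284925 ≈ -4.2759e+5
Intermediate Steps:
p(x, h) = (29 + x)/(23 + h) (p(x, h) = (x + 29)/(h + 23) = (29 + x)/(23 + h))
K(X) = (29 + X)/(X*(23 + (4 + X)*(10 + X))) (K(X) = ((29 + X)/(23 + (X + 10)*(X + 4)))/X = ((29 + X)/(23 + (10 + X)*(4 + X)))/X = ((29 + X)/(23 + (4 + X)*(10 + X)))/X = (29 + X)/(X*(23 + (4 + X)*(10 + X))))
K(-2101) - 1*427585 = (29 - 2101)/((-2101)*(63 + (-2101)² + 14*(-2101))) - 1*427585 = -1/2101*(-2072)/(63 + 4414201 - 29414) - 427585 = -1/2101*(-2072)/4384850 - 427585 = -1/2101*1/4384850*(-2072) - 427585 = 1036/4606284925 - 427585 = -1969578339655089/4606284925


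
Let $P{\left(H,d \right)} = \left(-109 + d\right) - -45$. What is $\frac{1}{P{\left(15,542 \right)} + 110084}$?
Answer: $\frac{1}{110562} \approx 9.0447 \cdot 10^{-6}$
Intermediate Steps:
$P{\left(H,d \right)} = -64 + d$ ($P{\left(H,d \right)} = \left(-109 + d\right) + 45 = -64 + d$)
$\frac{1}{P{\left(15,542 \right)} + 110084} = \frac{1}{\left(-64 + 542\right) + 110084} = \frac{1}{478 + 110084} = \frac{1}{110562}$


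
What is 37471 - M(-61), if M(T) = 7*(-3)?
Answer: 37492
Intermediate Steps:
M(T) = -21
37471 - M(-61) = 37471 - 1*(-21) = 37471 + 21 = 37492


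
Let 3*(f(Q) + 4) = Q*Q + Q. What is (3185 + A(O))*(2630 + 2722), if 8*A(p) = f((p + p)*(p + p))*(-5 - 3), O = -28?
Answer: -17533267960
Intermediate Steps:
f(Q) = -4 + Q/3 + Q**2/3 (f(Q) = -4 + (Q*Q + Q)/3 = -4 + (Q**2 + Q)/3 = -4 + (Q + Q**2)/3 = -4 + (Q/3 + Q**2/3) = -4 + Q/3 + Q**2/3)
A(p) = 4 - 16*p**4/3 - 4*p**2/3 (A(p) = ((-4 + ((p + p)*(p + p))/3 + ((p + p)*(p + p))**2/3)*(-5 - 3))/8 = ((-4 + ((2*p)*(2*p))/3 + ((2*p)*(2*p))**2/3)*(-8))/8 = ((-4 + (4*p**2)/3 + (4*p**2)**2/3)*(-8))/8 = ((-4 + 4*p**2/3 + (16*p**4)/3)*(-8))/8 = ((-4 + 4*p**2/3 + 16*p**4/3)*(-8))/8 = (32 - 128*p**4/3 - 32*p**2/3)/8 = 4 - 16*p**4/3 - 4*p**2/3)
(3185 + A(O))*(2630 + 2722) = (3185 + (4 - 16/3*(-28)**4 - 4/3*(-28)**2))*(2630 + 2722) = (3185 + (4 - 16/3*614656 - 4/3*784))*5352 = (3185 + (4 - 9834496/3 - 3136/3))*5352 = (3185 - 9837620/3)*5352 = -9828065/3*5352 = -17533267960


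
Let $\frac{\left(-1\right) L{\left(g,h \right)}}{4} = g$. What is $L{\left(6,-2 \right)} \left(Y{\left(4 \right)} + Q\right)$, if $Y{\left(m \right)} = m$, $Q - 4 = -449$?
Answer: $10584$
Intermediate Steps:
$Q = -445$ ($Q = 4 - 449 = -445$)
$L{\left(g,h \right)} = - 4 g$
$L{\left(6,-2 \right)} \left(Y{\left(4 \right)} + Q\right) = \left(-4\right) 6 \left(4 - 445\right) = \left(-24\right) \left(-441\right) = 10584$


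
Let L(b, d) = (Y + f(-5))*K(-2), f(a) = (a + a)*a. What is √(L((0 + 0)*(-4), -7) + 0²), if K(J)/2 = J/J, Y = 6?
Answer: 4*√7 ≈ 10.583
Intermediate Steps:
f(a) = 2*a² (f(a) = (2*a)*a = 2*a²)
K(J) = 2 (K(J) = 2*(J/J) = 2*1 = 2)
L(b, d) = 112 (L(b, d) = (6 + 2*(-5)²)*2 = (6 + 2*25)*2 = (6 + 50)*2 = 56*2 = 112)
√(L((0 + 0)*(-4), -7) + 0²) = √(112 + 0²) = √(112 + 0) = √112 = 4*√7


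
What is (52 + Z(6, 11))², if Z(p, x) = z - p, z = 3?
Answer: 2401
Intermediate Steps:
Z(p, x) = 3 - p
(52 + Z(6, 11))² = (52 + (3 - 1*6))² = (52 + (3 - 6))² = (52 - 3)² = 49² = 2401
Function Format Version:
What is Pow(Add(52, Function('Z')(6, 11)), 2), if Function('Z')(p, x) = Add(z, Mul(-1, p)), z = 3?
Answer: 2401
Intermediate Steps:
Function('Z')(p, x) = Add(3, Mul(-1, p))
Pow(Add(52, Function('Z')(6, 11)), 2) = Pow(Add(52, Add(3, Mul(-1, 6))), 2) = Pow(Add(52, Add(3, -6)), 2) = Pow(Add(52, -3), 2) = Pow(49, 2) = 2401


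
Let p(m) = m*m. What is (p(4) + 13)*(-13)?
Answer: -377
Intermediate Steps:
p(m) = m²
(p(4) + 13)*(-13) = (4² + 13)*(-13) = (16 + 13)*(-13) = 29*(-13) = -377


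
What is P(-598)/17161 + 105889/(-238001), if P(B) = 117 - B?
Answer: -1646990414/4084335161 ≈ -0.40325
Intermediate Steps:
P(-598)/17161 + 105889/(-238001) = (117 - 1*(-598))/17161 + 105889/(-238001) = (117 + 598)*(1/17161) + 105889*(-1/238001) = 715*(1/17161) - 105889/238001 = 715/17161 - 105889/238001 = -1646990414/4084335161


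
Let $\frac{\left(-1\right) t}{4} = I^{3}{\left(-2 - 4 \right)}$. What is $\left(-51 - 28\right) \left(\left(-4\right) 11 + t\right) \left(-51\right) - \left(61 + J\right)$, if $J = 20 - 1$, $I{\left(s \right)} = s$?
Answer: $3303700$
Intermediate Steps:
$J = 19$ ($J = 20 - 1 = 19$)
$t = 864$ ($t = - 4 \left(-2 - 4\right)^{3} = - 4 \left(-6\right)^{3} = \left(-4\right) \left(-216\right) = 864$)
$\left(-51 - 28\right) \left(\left(-4\right) 11 + t\right) \left(-51\right) - \left(61 + J\right) = \left(-51 - 28\right) \left(\left(-4\right) 11 + 864\right) \left(-51\right) - 80 = - 79 \left(-44 + 864\right) \left(-51\right) - 80 = \left(-79\right) 820 \left(-51\right) - 80 = \left(-64780\right) \left(-51\right) - 80 = 3303780 - 80 = 3303700$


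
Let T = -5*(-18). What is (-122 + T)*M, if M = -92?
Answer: 2944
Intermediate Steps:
T = 90
(-122 + T)*M = (-122 + 90)*(-92) = -32*(-92) = 2944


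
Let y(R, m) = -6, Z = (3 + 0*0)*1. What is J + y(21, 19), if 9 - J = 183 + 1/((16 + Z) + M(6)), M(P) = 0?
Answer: -3421/19 ≈ -180.05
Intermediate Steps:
Z = 3 (Z = (3 + 0)*1 = 3*1 = 3)
J = -3307/19 (J = 9 - (183 + 1/((16 + 3) + 0)) = 9 - (183 + 1/(19 + 0)) = 9 - (183 + 1/19) = 9 - 1*3478/19 = 9 - 3478/19 = -3307/19 ≈ -174.05)
J + y(21, 19) = -3307/19 - 6 = -3421/19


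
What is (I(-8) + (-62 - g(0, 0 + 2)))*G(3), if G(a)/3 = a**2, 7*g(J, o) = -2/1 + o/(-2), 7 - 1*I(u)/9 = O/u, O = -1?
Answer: 459/56 ≈ 8.1964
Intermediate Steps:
I(u) = 63 + 9/u (I(u) = 63 - (-9)/u = 63 + 9/u)
g(J, o) = -2/7 - o/14 (g(J, o) = (-2/1 + o/(-2))/7 = (-2*1 + o*(-1/2))/7 = (-2 - o/2)/7 = -2/7 - o/14)
G(a) = 3*a**2
(I(-8) + (-62 - g(0, 0 + 2)))*G(3) = ((63 + 9/(-8)) + (-62 - (-2/7 - (0 + 2)/14)))*(3*3**2) = ((63 + 9*(-1/8)) + (-62 - (-2/7 - 1/14*2)))*(3*9) = ((63 - 9/8) + (-62 - (-2/7 - 1/7)))*27 = (495/8 + (-62 - 1*(-3/7)))*27 = (495/8 + (-62 + 3/7))*27 = (495/8 - 431/7)*27 = (17/56)*27 = 459/56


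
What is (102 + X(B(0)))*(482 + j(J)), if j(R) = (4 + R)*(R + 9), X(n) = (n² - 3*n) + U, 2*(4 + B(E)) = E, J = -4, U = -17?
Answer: 54466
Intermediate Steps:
B(E) = -4 + E/2
X(n) = -17 + n² - 3*n (X(n) = (n² - 3*n) - 17 = -17 + n² - 3*n)
j(R) = (4 + R)*(9 + R)
(102 + X(B(0)))*(482 + j(J)) = (102 + (-17 + (-4 + (½)*0)² - 3*(-4 + (½)*0)))*(482 + (36 + (-4)² + 13*(-4))) = (102 + (-17 + (-4 + 0)² - 3*(-4 + 0)))*(482 + (36 + 16 - 52)) = (102 + (-17 + (-4)² - 3*(-4)))*(482 + 0) = (102 + (-17 + 16 + 12))*482 = (102 + 11)*482 = 113*482 = 54466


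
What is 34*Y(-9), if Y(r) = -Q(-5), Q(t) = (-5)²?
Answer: -850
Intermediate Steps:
Q(t) = 25
Y(r) = -25 (Y(r) = -1*25 = -25)
34*Y(-9) = 34*(-25) = -850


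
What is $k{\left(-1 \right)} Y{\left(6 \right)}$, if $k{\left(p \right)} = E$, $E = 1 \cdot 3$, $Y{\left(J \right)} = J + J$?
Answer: $36$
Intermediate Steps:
$Y{\left(J \right)} = 2 J$
$E = 3$
$k{\left(p \right)} = 3$
$k{\left(-1 \right)} Y{\left(6 \right)} = 3 \cdot 2 \cdot 6 = 3 \cdot 12 = 36$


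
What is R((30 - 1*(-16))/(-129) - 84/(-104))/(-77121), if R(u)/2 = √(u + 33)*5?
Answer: -5*√376302030/129331917 ≈ -0.00074995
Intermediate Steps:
R(u) = 10*√(33 + u) (R(u) = 2*(√(u + 33)*5) = 2*(√(33 + u)*5) = 2*(5*√(33 + u)) = 10*√(33 + u))
R((30 - 1*(-16))/(-129) - 84/(-104))/(-77121) = (10*√(33 + ((30 - 1*(-16))/(-129) - 84/(-104))))/(-77121) = (10*√(33 + ((30 + 16)*(-1/129) - 84*(-1/104))))*(-1/77121) = (10*√(33 + (46*(-1/129) + 21/26)))*(-1/77121) = (10*√(33 + (-46/129 + 21/26)))*(-1/77121) = (10*√(33 + 1513/3354))*(-1/77121) = (10*√(112195/3354))*(-1/77121) = (10*(√376302030/3354))*(-1/77121) = (5*√376302030/1677)*(-1/77121) = -5*√376302030/129331917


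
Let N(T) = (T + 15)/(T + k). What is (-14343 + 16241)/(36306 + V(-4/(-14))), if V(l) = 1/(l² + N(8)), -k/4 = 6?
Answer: 1008787/19296247 ≈ 0.052279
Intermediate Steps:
k = -24 (k = -4*6 = -24)
N(T) = (15 + T)/(-24 + T) (N(T) = (T + 15)/(T - 24) = (15 + T)/(-24 + T))
V(l) = 1/(-23/16 + l²) (V(l) = 1/(l² + (15 + 8)/(-24 + 8)) = 1/(l² + 23/(-16)) = 1/(l² - 1/16*23) = 1/(l² - 23/16) = 1/(-23/16 + l²))
(-14343 + 16241)/(36306 + V(-4/(-14))) = (-14343 + 16241)/(36306 + 16/(-23 + 16*(-4/(-14))²)) = 1898/(36306 + 16/(-23 + 16*(-4*(-1/14))²)) = 1898/(36306 + 16/(-23 + 16*(2/7)²)) = 1898/(36306 + 16/(-23 + 16*(4/49))) = 1898/(36306 + 16/(-23 + 64/49)) = 1898/(36306 + 16/(-1063/49)) = 1898/(36306 + 16*(-49/1063)) = 1898/(36306 - 784/1063) = 1898/(38592494/1063) = 1898*(1063/38592494) = 1008787/19296247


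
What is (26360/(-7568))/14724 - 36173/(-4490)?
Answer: 251917724921/31270389480 ≈ 8.0561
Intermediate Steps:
(26360/(-7568))/14724 - 36173/(-4490) = (26360*(-1/7568))*(1/14724) - 36173*(-1/4490) = -3295/946*1/14724 + 36173/4490 = -3295/13928904 + 36173/4490 = 251917724921/31270389480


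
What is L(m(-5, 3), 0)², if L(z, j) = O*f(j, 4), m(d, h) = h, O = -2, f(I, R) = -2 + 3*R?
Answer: 400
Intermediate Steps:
L(z, j) = -20 (L(z, j) = -2*(-2 + 3*4) = -2*(-2 + 12) = -2*10 = -20)
L(m(-5, 3), 0)² = (-20)² = 400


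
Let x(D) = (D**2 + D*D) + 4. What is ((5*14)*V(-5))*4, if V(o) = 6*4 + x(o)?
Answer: 21840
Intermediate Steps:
x(D) = 4 + 2*D**2 (x(D) = (D**2 + D**2) + 4 = 2*D**2 + 4 = 4 + 2*D**2)
V(o) = 28 + 2*o**2 (V(o) = 6*4 + (4 + 2*o**2) = 24 + (4 + 2*o**2) = 28 + 2*o**2)
((5*14)*V(-5))*4 = ((5*14)*(28 + 2*(-5)**2))*4 = (70*(28 + 2*25))*4 = (70*(28 + 50))*4 = (70*78)*4 = 5460*4 = 21840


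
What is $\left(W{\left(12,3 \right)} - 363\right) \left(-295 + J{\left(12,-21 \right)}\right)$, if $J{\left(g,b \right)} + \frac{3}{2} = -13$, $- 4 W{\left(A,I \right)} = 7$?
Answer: $\frac{903121}{8} \approx 1.1289 \cdot 10^{5}$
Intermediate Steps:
$W{\left(A,I \right)} = - \frac{7}{4}$ ($W{\left(A,I \right)} = \left(- \frac{1}{4}\right) 7 = - \frac{7}{4}$)
$J{\left(g,b \right)} = - \frac{29}{2}$ ($J{\left(g,b \right)} = - \frac{3}{2} - 13 = - \frac{29}{2}$)
$\left(W{\left(12,3 \right)} - 363\right) \left(-295 + J{\left(12,-21 \right)}\right) = \left(- \frac{7}{4} - 363\right) \left(-295 - \frac{29}{2}\right) = \left(- \frac{1459}{4}\right) \left(- \frac{619}{2}\right) = \frac{903121}{8}$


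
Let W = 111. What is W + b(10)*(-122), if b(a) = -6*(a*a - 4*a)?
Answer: 44031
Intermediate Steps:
b(a) = -6*a² + 24*a (b(a) = -6*(a² - 4*a) = -6*a² + 24*a)
W + b(10)*(-122) = 111 + (6*10*(4 - 1*10))*(-122) = 111 + (6*10*(4 - 10))*(-122) = 111 + (6*10*(-6))*(-122) = 111 - 360*(-122) = 111 + 43920 = 44031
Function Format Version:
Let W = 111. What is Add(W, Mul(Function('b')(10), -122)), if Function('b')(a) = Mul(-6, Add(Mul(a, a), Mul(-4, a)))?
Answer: 44031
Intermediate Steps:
Function('b')(a) = Add(Mul(-6, Pow(a, 2)), Mul(24, a)) (Function('b')(a) = Mul(-6, Add(Pow(a, 2), Mul(-4, a))) = Add(Mul(-6, Pow(a, 2)), Mul(24, a)))
Add(W, Mul(Function('b')(10), -122)) = Add(111, Mul(Mul(6, 10, Add(4, Mul(-1, 10))), -122)) = Add(111, Mul(Mul(6, 10, Add(4, -10)), -122)) = Add(111, Mul(Mul(6, 10, -6), -122)) = Add(111, Mul(-360, -122)) = Add(111, 43920) = 44031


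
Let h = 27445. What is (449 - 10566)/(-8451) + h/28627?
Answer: 521557054/241926777 ≈ 2.1558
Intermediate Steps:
(449 - 10566)/(-8451) + h/28627 = (449 - 10566)/(-8451) + 27445/28627 = -10117*(-1/8451) + 27445*(1/28627) = 10117/8451 + 27445/28627 = 521557054/241926777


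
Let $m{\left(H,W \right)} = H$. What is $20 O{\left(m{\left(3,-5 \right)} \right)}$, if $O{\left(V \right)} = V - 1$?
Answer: $40$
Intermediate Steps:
$O{\left(V \right)} = -1 + V$ ($O{\left(V \right)} = V - 1 = -1 + V$)
$20 O{\left(m{\left(3,-5 \right)} \right)} = 20 \left(-1 + 3\right) = 20 \cdot 2 = 40$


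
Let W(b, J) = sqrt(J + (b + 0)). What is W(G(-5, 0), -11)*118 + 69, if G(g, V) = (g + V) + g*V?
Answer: 69 + 472*I ≈ 69.0 + 472.0*I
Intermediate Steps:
G(g, V) = V + g + V*g (G(g, V) = (V + g) + V*g = V + g + V*g)
W(b, J) = sqrt(J + b)
W(G(-5, 0), -11)*118 + 69 = sqrt(-11 + (0 - 5 + 0*(-5)))*118 + 69 = sqrt(-11 + (0 - 5 + 0))*118 + 69 = sqrt(-11 - 5)*118 + 69 = sqrt(-16)*118 + 69 = (4*I)*118 + 69 = 472*I + 69 = 69 + 472*I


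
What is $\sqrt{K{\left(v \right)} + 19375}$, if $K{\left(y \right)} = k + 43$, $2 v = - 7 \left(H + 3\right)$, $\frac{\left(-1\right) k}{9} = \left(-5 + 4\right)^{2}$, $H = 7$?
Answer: $\sqrt{19409} \approx 139.32$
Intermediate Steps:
$k = -9$ ($k = - 9 \left(-5 + 4\right)^{2} = - 9 \left(-1\right)^{2} = \left(-9\right) 1 = -9$)
$v = -35$ ($v = \frac{\left(-7\right) \left(7 + 3\right)}{2} = \frac{\left(-7\right) 10}{2} = \frac{1}{2} \left(-70\right) = -35$)
$K{\left(y \right)} = 34$ ($K{\left(y \right)} = -9 + 43 = 34$)
$\sqrt{K{\left(v \right)} + 19375} = \sqrt{34 + 19375} = \sqrt{19409}$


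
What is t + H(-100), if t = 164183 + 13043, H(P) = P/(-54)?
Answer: 4785152/27 ≈ 1.7723e+5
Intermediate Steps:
H(P) = -P/54 (H(P) = P*(-1/54) = -P/54)
t = 177226
t + H(-100) = 177226 - 1/54*(-100) = 177226 + 50/27 = 4785152/27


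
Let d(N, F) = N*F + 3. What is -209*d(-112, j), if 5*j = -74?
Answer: -1735327/5 ≈ -3.4707e+5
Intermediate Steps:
j = -74/5 (j = (⅕)*(-74) = -74/5 ≈ -14.800)
d(N, F) = 3 + F*N (d(N, F) = F*N + 3 = 3 + F*N)
-209*d(-112, j) = -209*(3 - 74/5*(-112)) = -209*(3 + 8288/5) = -209*8303/5 = -1735327/5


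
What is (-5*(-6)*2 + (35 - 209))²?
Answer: 12996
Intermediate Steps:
(-5*(-6)*2 + (35 - 209))² = (30*2 - 174)² = (60 - 174)² = (-114)² = 12996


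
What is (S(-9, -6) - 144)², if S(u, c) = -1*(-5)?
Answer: 19321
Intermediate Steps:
S(u, c) = 5
(S(-9, -6) - 144)² = (5 - 144)² = (-139)² = 19321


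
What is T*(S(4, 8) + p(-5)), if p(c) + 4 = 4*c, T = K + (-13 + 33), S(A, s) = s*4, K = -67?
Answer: -376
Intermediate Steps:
S(A, s) = 4*s
T = -47 (T = -67 + (-13 + 33) = -67 + 20 = -47)
p(c) = -4 + 4*c
T*(S(4, 8) + p(-5)) = -47*(4*8 + (-4 + 4*(-5))) = -47*(32 + (-4 - 20)) = -47*(32 - 24) = -47*8 = -376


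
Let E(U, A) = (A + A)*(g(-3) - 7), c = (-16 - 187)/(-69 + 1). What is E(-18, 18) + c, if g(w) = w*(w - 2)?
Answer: 19787/68 ≈ 290.99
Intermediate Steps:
g(w) = w*(-2 + w)
c = 203/68 (c = -203/(-68) = -203*(-1/68) = 203/68 ≈ 2.9853)
E(U, A) = 16*A (E(U, A) = (A + A)*(-3*(-2 - 3) - 7) = (2*A)*(-3*(-5) - 7) = (2*A)*(15 - 7) = (2*A)*8 = 16*A)
E(-18, 18) + c = 16*18 + 203/68 = 288 + 203/68 = 19787/68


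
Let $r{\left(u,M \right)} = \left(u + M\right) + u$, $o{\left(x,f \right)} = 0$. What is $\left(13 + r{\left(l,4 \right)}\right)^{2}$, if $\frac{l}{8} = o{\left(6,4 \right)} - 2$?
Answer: $225$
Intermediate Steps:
$l = -16$ ($l = 8 \left(0 - 2\right) = 8 \left(-2\right) = -16$)
$r{\left(u,M \right)} = M + 2 u$ ($r{\left(u,M \right)} = \left(M + u\right) + u = M + 2 u$)
$\left(13 + r{\left(l,4 \right)}\right)^{2} = \left(13 + \left(4 + 2 \left(-16\right)\right)\right)^{2} = \left(13 + \left(4 - 32\right)\right)^{2} = \left(13 - 28\right)^{2} = \left(-15\right)^{2} = 225$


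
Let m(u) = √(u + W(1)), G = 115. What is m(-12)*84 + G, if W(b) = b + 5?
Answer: 115 + 84*I*√6 ≈ 115.0 + 205.76*I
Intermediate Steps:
W(b) = 5 + b
m(u) = √(6 + u) (m(u) = √(u + (5 + 1)) = √(u + 6) = √(6 + u))
m(-12)*84 + G = √(6 - 12)*84 + 115 = √(-6)*84 + 115 = (I*√6)*84 + 115 = 84*I*√6 + 115 = 115 + 84*I*√6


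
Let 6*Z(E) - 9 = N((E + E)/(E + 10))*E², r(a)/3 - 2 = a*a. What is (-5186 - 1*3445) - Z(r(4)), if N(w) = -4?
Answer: -13377/2 ≈ -6688.5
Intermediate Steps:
r(a) = 6 + 3*a² (r(a) = 6 + 3*(a*a) = 6 + 3*a²)
Z(E) = 3/2 - 2*E²/3 (Z(E) = 3/2 + (-4*E²)/6 = 3/2 - 2*E²/3)
(-5186 - 1*3445) - Z(r(4)) = (-5186 - 1*3445) - (3/2 - 2*(6 + 3*4²)²/3) = (-5186 - 3445) - (3/2 - 2*(6 + 3*16)²/3) = -8631 - (3/2 - 2*(6 + 48)²/3) = -8631 - (3/2 - ⅔*54²) = -8631 - (3/2 - ⅔*2916) = -8631 - (3/2 - 1944) = -8631 - 1*(-3885/2) = -8631 + 3885/2 = -13377/2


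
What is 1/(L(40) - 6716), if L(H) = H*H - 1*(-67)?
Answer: -1/5049 ≈ -0.00019806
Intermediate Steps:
L(H) = 67 + H² (L(H) = H² + 67 = 67 + H²)
1/(L(40) - 6716) = 1/((67 + 40²) - 6716) = 1/((67 + 1600) - 6716) = 1/(1667 - 6716) = 1/(-5049) = -1/5049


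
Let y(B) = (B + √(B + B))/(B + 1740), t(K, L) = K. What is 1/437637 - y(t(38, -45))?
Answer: -8314214/389059293 - √19/889 ≈ -0.026273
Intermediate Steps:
y(B) = (B + √2*√B)/(1740 + B) (y(B) = (B + √(2*B))/(1740 + B) = (B + √2*√B)/(1740 + B))
1/437637 - y(t(38, -45)) = 1/437637 - (38 + √2*√38)/(1740 + 38) = 1/437637 - (38 + 2*√19)/1778 = 1/437637 - (19/889 + √19/889) = 1/437637 + (-19/889 - √19/889) = -8314214/389059293 - √19/889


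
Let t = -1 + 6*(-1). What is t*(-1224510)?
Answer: 8571570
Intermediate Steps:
t = -7 (t = -1 - 6 = -7)
t*(-1224510) = -7*(-1224510) = 8571570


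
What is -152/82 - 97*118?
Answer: -469362/41 ≈ -11448.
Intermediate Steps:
-152/82 - 97*118 = -152*1/82 - 11446 = -76/41 - 11446 = -469362/41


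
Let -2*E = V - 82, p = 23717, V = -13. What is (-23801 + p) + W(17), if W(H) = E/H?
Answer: -2761/34 ≈ -81.206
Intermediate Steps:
E = 95/2 (E = -(-13 - 82)/2 = -½*(-95) = 95/2 ≈ 47.500)
W(H) = 95/(2*H)
(-23801 + p) + W(17) = (-23801 + 23717) + (95/2)/17 = -84 + (95/2)*(1/17) = -84 + 95/34 = -2761/34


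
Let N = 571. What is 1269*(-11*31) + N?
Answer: -432158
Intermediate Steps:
1269*(-11*31) + N = 1269*(-11*31) + 571 = 1269*(-341) + 571 = -432729 + 571 = -432158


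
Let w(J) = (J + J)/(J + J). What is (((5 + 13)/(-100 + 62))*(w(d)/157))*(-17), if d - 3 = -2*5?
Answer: 153/2983 ≈ 0.051291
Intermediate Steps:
d = -7 (d = 3 - 2*5 = 3 - 10 = -7)
w(J) = 1 (w(J) = (2*J)/((2*J)) = (2*J)*(1/(2*J)) = 1)
(((5 + 13)/(-100 + 62))*(w(d)/157))*(-17) = (((5 + 13)/(-100 + 62))*(1/157))*(-17) = ((18/(-38))*(1*(1/157)))*(-17) = ((18*(-1/38))*(1/157))*(-17) = -9/19*1/157*(-17) = -9/2983*(-17) = 153/2983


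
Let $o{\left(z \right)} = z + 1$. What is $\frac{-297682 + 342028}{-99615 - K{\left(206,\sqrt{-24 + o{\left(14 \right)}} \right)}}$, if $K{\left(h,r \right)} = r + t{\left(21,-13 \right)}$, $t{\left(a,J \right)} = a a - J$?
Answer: $- \frac{2218829937}{5006902385} + \frac{66519 i}{5006902385} \approx -0.44315 + 1.3285 \cdot 10^{-5} i$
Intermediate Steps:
$o{\left(z \right)} = 1 + z$
$t{\left(a,J \right)} = a^{2} - J$
$K{\left(h,r \right)} = 454 + r$ ($K{\left(h,r \right)} = r - \left(-13 - 21^{2}\right) = r + \left(441 + 13\right) = r + 454 = 454 + r$)
$\frac{-297682 + 342028}{-99615 - K{\left(206,\sqrt{-24 + o{\left(14 \right)}} \right)}} = \frac{-297682 + 342028}{-99615 - \left(454 + \sqrt{-24 + \left(1 + 14\right)}\right)} = \frac{44346}{-99615 - \left(454 + \sqrt{-24 + 15}\right)} = \frac{44346}{-99615 - \left(454 + \sqrt{-9}\right)} = \frac{44346}{-99615 - \left(454 + 3 i\right)} = \frac{44346}{-100069 - 3 i} = 44346 \frac{-100069 + 3 i}{10013804770} = \frac{22173 \left(-100069 + 3 i\right)}{5006902385}$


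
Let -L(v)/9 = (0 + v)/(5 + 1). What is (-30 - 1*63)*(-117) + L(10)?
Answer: 10866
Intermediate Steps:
L(v) = -3*v/2 (L(v) = -9*(0 + v)/(5 + 1) = -9*v/6 = -3*v/2)
(-30 - 1*63)*(-117) + L(10) = (-30 - 1*63)*(-117) - 3/2*10 = (-30 - 63)*(-117) - 15 = -93*(-117) - 15 = 10881 - 15 = 10866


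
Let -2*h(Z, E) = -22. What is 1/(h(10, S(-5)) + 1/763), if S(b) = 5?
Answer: 763/8394 ≈ 0.090898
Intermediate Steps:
h(Z, E) = 11 (h(Z, E) = -1/2*(-22) = 11)
1/(h(10, S(-5)) + 1/763) = 1/(11 + 1/763) = 1/(8394/763) = 763/8394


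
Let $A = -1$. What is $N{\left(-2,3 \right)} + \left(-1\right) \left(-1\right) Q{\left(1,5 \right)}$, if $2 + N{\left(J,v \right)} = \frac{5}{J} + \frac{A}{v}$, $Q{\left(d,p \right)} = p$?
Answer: $\frac{1}{6} \approx 0.16667$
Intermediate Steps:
$N{\left(J,v \right)} = -2 - \frac{1}{v} + \frac{5}{J}$ ($N{\left(J,v \right)} = -2 - \left(\frac{1}{v} - \frac{5}{J}\right) = -2 - \frac{1}{v} + \frac{5}{J}$)
$N{\left(-2,3 \right)} + \left(-1\right) \left(-1\right) Q{\left(1,5 \right)} = \left(-2 - \frac{1}{3} + \frac{5}{-2}\right) + \left(-1\right) \left(-1\right) 5 = \left(-2 - \frac{1}{3} + 5 \left(- \frac{1}{2}\right)\right) + 1 \cdot 5 = \left(-2 - \frac{1}{3} - \frac{5}{2}\right) + 5 = - \frac{29}{6} + 5 = \frac{1}{6}$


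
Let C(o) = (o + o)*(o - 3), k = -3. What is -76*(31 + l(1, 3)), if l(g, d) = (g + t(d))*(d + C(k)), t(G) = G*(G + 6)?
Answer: -85348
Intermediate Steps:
t(G) = G*(6 + G)
C(o) = 2*o*(-3 + o) (C(o) = (2*o)*(-3 + o) = 2*o*(-3 + o))
l(g, d) = (36 + d)*(g + d*(6 + d)) (l(g, d) = (g + d*(6 + d))*(d + 2*(-3)*(-3 - 3)) = (g + d*(6 + d))*(d + 2*(-3)*(-6)) = (g + d*(6 + d))*(d + 36) = (g + d*(6 + d))*(36 + d) = (36 + d)*(g + d*(6 + d)))
-76*(31 + l(1, 3)) = -76*(31 + (3³ + 36*1 + 42*3² + 216*3 + 3*1)) = -76*(31 + (27 + 36 + 42*9 + 648 + 3)) = -76*(31 + (27 + 36 + 378 + 648 + 3)) = -76*(31 + 1092) = -76*1123 = -85348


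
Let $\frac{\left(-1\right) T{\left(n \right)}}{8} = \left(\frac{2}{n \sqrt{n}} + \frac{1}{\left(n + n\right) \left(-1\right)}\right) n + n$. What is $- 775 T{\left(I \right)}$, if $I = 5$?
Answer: $27900 + 2480 \sqrt{5} \approx 33445.0$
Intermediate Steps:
$T{\left(n \right)} = - 8 n - 8 n \left(\frac{2}{n^{\frac{3}{2}}} - \frac{1}{2 n}\right)$ ($T{\left(n \right)} = - 8 \left(\left(\frac{2}{n \sqrt{n}} + \frac{1}{\left(n + n\right) \left(-1\right)}\right) n + n\right) = - 8 \left(\left(\frac{2}{n^{\frac{3}{2}}} + \frac{1}{2 n} \left(-1\right)\right) n + n\right) = - 8 \left(\left(\frac{2}{n^{\frac{3}{2}}} - \frac{1}{2 n}\right) n + n\right) = - 8 \left(n \left(\frac{2}{n^{\frac{3}{2}}} - \frac{1}{2 n}\right) + n\right) = - 8 \left(n + n \left(\frac{2}{n^{\frac{3}{2}}} - \frac{1}{2 n}\right)\right) = - 8 n - 8 n \left(\frac{2}{n^{\frac{3}{2}}} - \frac{1}{2 n}\right)$)
$- 775 T{\left(I \right)} = - 775 \left(4 - \frac{16}{\sqrt{5}} - 40\right) = - 775 \left(4 - 16 \frac{\sqrt{5}}{5} - 40\right) = - 775 \left(4 - \frac{16 \sqrt{5}}{5} - 40\right) = - 775 \left(-36 - \frac{16 \sqrt{5}}{5}\right) = 27900 + 2480 \sqrt{5}$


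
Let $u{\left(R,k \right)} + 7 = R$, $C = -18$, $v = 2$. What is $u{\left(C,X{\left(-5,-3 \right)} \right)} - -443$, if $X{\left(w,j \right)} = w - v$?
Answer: $418$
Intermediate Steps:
$X{\left(w,j \right)} = -2 + w$ ($X{\left(w,j \right)} = w - 2 = -2 + w$)
$u{\left(R,k \right)} = -7 + R$
$u{\left(C,X{\left(-5,-3 \right)} \right)} - -443 = \left(-7 - 18\right) - -443 = -25 + 443 = 418$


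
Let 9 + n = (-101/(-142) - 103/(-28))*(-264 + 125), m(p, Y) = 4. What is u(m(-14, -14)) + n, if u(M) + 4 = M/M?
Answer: -1236909/1988 ≈ -622.19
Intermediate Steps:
u(M) = -3 (u(M) = -4 + M/M = -4 + 1 = -3)
n = -1230945/1988 (n = -9 + (-101/(-142) - 103/(-28))*(-264 + 125) = -9 + (-101*(-1/142) - 103*(-1/28))*(-139) = -9 + (101/142 + 103/28)*(-139) = -9 + (8727/1988)*(-139) = -9 - 1213053/1988 = -1230945/1988 ≈ -619.19)
u(m(-14, -14)) + n = -3 - 1230945/1988 = -1236909/1988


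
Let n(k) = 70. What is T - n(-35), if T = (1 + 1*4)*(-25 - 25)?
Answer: -320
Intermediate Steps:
T = -250 (T = (1 + 4)*(-50) = 5*(-50) = -250)
T - n(-35) = -250 - 1*70 = -250 - 70 = -320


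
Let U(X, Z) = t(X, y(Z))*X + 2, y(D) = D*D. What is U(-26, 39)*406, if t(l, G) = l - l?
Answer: 812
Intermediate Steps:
y(D) = D²
t(l, G) = 0
U(X, Z) = 2 (U(X, Z) = 0*X + 2 = 0 + 2 = 2)
U(-26, 39)*406 = 2*406 = 812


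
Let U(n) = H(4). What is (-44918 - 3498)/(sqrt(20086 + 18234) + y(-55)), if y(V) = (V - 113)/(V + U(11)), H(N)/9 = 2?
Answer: 18809616/3276991 - 16570376*sqrt(2395)/3276991 ≈ -241.72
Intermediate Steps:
H(N) = 18 (H(N) = 9*2 = 18)
U(n) = 18
y(V) = (-113 + V)/(18 + V) (y(V) = (V - 113)/(V + 18) = (-113 + V)/(18 + V))
(-44918 - 3498)/(sqrt(20086 + 18234) + y(-55)) = (-44918 - 3498)/(sqrt(20086 + 18234) + (-113 - 55)/(18 - 55)) = -48416/(sqrt(38320) - 168/(-37)) = -48416/(4*sqrt(2395) - 1/37*(-168)) = -48416/(4*sqrt(2395) + 168/37) = -48416/(168/37 + 4*sqrt(2395))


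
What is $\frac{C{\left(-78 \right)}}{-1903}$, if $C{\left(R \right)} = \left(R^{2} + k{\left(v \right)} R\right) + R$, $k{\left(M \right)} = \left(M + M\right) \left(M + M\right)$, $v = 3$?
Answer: $- \frac{3198}{1903} \approx -1.6805$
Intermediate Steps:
$k{\left(M \right)} = 4 M^{2}$ ($k{\left(M \right)} = 2 M 2 M = 4 M^{2}$)
$C{\left(R \right)} = R^{2} + 37 R$ ($C{\left(R \right)} = \left(R^{2} + 4 \cdot 3^{2} R\right) + R = \left(R^{2} + 4 \cdot 9 R\right) + R = \left(R^{2} + 36 R\right) + R = R^{2} + 37 R$)
$\frac{C{\left(-78 \right)}}{-1903} = \frac{\left(-78\right) \left(37 - 78\right)}{-1903} = \left(-78\right) \left(-41\right) \left(- \frac{1}{1903}\right) = 3198 \left(- \frac{1}{1903}\right) = - \frac{3198}{1903}$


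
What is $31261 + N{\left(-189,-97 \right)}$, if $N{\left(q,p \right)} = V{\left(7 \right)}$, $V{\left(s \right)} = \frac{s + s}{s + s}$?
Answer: $31262$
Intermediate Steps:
$V{\left(s \right)} = 1$ ($V{\left(s \right)} = \frac{2 s}{2 s} = 2 s \frac{1}{2 s} = 1$)
$N{\left(q,p \right)} = 1$
$31261 + N{\left(-189,-97 \right)} = 31261 + 1 = 31262$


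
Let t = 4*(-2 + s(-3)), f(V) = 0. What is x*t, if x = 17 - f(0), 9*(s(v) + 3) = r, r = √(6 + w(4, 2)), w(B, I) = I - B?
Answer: -2924/9 ≈ -324.89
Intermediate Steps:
r = 2 (r = √(6 + (2 - 1*4)) = √(6 + (2 - 4)) = √(6 - 2) = √4 = 2)
s(v) = -25/9 (s(v) = -3 + (⅑)*2 = -3 + 2/9 = -25/9)
t = -172/9 (t = 4*(-2 - 25/9) = 4*(-43/9) = -172/9 ≈ -19.111)
x = 17 (x = 17 - 1*0 = 17 + 0 = 17)
x*t = 17*(-172/9) = -2924/9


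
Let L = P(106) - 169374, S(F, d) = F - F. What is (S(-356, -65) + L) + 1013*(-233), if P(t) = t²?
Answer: -394167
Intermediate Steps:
S(F, d) = 0
L = -158138 (L = 106² - 169374 = 11236 - 169374 = -158138)
(S(-356, -65) + L) + 1013*(-233) = (0 - 158138) + 1013*(-233) = -158138 - 236029 = -394167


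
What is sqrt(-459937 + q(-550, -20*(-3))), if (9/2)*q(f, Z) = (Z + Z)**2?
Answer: I*sqrt(456737) ≈ 675.82*I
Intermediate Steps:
q(f, Z) = 8*Z**2/9 (q(f, Z) = 2*(Z + Z)**2/9 = 2*(2*Z)**2/9 = 2*(4*Z**2)/9 = 8*Z**2/9)
sqrt(-459937 + q(-550, -20*(-3))) = sqrt(-459937 + 8*(-20*(-3))**2/9) = sqrt(-459937 + (8/9)*60**2) = sqrt(-459937 + (8/9)*3600) = sqrt(-459937 + 3200) = sqrt(-456737) = I*sqrt(456737)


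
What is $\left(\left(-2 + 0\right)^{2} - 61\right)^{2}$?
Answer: $3249$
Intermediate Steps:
$\left(\left(-2 + 0\right)^{2} - 61\right)^{2} = \left(\left(-2\right)^{2} - 61\right)^{2} = \left(4 - 61\right)^{2} = \left(-57\right)^{2} = 3249$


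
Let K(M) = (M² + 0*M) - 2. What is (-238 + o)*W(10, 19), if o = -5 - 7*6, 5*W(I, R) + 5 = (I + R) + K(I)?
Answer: -6954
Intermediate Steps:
K(M) = -2 + M² (K(M) = (M² + 0) - 2 = M² - 2 = -2 + M²)
W(I, R) = -7/5 + I/5 + R/5 + I²/5 (W(I, R) = -1 + ((I + R) + (-2 + I²))/5 = -1 + (-2 + I + R + I²)/5 = -1 + (-⅖ + I/5 + R/5 + I²/5) = -7/5 + I/5 + R/5 + I²/5)
o = -47 (o = -5 - 42 = -47)
(-238 + o)*W(10, 19) = (-238 - 47)*(-7/5 + (⅕)*10 + (⅕)*19 + (⅕)*10²) = -285*(-7/5 + 2 + 19/5 + (⅕)*100) = -285*(-7/5 + 2 + 19/5 + 20) = -285*122/5 = -6954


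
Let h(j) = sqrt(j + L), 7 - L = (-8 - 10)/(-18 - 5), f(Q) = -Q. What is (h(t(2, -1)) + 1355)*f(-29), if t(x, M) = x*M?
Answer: 39295 + 29*sqrt(2231)/23 ≈ 39355.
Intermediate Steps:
L = 143/23 (L = 7 - (-8 - 10)/(-18 - 5) = 7 - (-18)/(-23) = 7 - (-18)*(-1)/23 = 7 - 1*18/23 = 7 - 18/23 = 143/23 ≈ 6.2174)
t(x, M) = M*x
h(j) = sqrt(143/23 + j) (h(j) = sqrt(j + 143/23) = sqrt(143/23 + j))
(h(t(2, -1)) + 1355)*f(-29) = (sqrt(3289 + 529*(-1*2))/23 + 1355)*(-1*(-29)) = (sqrt(3289 + 529*(-2))/23 + 1355)*29 = (sqrt(3289 - 1058)/23 + 1355)*29 = (sqrt(2231)/23 + 1355)*29 = (1355 + sqrt(2231)/23)*29 = 39295 + 29*sqrt(2231)/23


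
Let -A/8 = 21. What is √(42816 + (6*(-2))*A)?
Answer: 4*√2802 ≈ 211.74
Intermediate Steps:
A = -168 (A = -8*21 = -168)
√(42816 + (6*(-2))*A) = √(42816 + (6*(-2))*(-168)) = √(42816 - 12*(-168)) = √(42816 + 2016) = √44832 = 4*√2802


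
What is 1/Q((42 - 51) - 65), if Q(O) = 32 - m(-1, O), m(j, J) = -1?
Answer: 1/33 ≈ 0.030303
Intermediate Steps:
Q(O) = 33 (Q(O) = 32 - 1*(-1) = 32 + 1 = 33)
1/Q((42 - 51) - 65) = 1/33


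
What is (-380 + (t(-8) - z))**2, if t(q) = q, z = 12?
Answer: 160000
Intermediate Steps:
(-380 + (t(-8) - z))**2 = (-380 + (-8 - 1*12))**2 = (-380 + (-8 - 12))**2 = (-380 - 20)**2 = (-400)**2 = 160000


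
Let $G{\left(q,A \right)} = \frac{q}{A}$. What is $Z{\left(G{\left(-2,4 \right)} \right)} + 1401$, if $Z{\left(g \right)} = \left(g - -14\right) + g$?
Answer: $1414$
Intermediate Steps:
$Z{\left(g \right)} = 14 + 2 g$ ($Z{\left(g \right)} = \left(g + 14\right) + g = \left(14 + g\right) + g = 14 + 2 g$)
$Z{\left(G{\left(-2,4 \right)} \right)} + 1401 = \left(14 + 2 \left(- \frac{2}{4}\right)\right) + 1401 = \left(14 + 2 \left(\left(-2\right) \frac{1}{4}\right)\right) + 1401 = \left(14 + 2 \left(- \frac{1}{2}\right)\right) + 1401 = \left(14 - 1\right) + 1401 = 13 + 1401 = 1414$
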